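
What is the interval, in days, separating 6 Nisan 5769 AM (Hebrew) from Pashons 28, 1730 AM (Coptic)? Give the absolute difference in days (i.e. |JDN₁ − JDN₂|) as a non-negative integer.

1892

JDN of the first date = 2454922.
JDN of the second date = 2456814.
|2456814 − 2454922| = 1892.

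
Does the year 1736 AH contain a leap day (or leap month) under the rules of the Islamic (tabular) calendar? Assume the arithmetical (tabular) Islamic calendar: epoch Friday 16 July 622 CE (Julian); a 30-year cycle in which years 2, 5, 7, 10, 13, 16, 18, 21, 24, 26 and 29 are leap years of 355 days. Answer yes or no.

Year 1736 AH is year 26 of its 30-year cycle; leap positions are 2, 5, 7, 10, 13, 16, 18, 21, 24, 26, 29, so it is a leap year (355 days).

yes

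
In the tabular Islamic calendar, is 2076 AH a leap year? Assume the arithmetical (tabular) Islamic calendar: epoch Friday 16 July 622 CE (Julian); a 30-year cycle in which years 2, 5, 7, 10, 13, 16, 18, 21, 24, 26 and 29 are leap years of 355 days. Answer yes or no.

Year 2076 AH is year 6 of its 30-year cycle; leap positions are 2, 5, 7, 10, 13, 16, 18, 21, 24, 26, 29, so it is a common year (354 days).

no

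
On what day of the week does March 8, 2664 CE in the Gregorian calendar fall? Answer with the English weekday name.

Tuesday

JDN 2694133 mod 7 = 1, and JDN 0 was a Monday, so this is a Tuesday.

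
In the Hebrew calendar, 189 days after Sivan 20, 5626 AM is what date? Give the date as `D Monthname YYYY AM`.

The starting date is JDN 2402756; 2402756 + 189 = 2402945.
JDN 2402945 corresponds to 1 Tevet 5627 AM.

1 Tevet 5627 AM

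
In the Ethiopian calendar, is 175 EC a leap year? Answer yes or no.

175 mod 4 = 3; in the Ethiopian calendar a year is leap when year mod 4 = 3, so it is a leap year.

yes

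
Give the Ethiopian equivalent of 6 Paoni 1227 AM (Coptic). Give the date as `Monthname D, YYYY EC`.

Sene 6, 1503 EC

The source date corresponds to 10 June 1511 in the proleptic Gregorian calendar (JDN 2273101).
That day falls on 6 Sene 1503 EC in the Ethiopian calendar.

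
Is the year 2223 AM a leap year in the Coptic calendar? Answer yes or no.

2223 mod 4 = 3; in the Coptic calendar a year is leap when year mod 4 = 3, so it is a leap year.

yes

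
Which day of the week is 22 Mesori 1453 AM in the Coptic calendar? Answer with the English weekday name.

Monday

Equivalently 26 August 1737 Gregorian, JDN 2355724.
2355724 ≡ 0 (mod 7); counting from Monday = 0 gives Monday.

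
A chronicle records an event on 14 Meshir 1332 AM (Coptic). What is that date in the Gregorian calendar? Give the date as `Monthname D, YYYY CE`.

Both dates share Julian Day Number 2311341; in the Gregorian calendar that is 19 February 1616 CE.

February 19, 1616 CE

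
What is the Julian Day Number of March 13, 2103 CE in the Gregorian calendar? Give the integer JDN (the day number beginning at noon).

JDN 2299161 is 15 October 1582 CE (Gregorian); the target day is +190075 days from there, so JDN = 2489236.

2489236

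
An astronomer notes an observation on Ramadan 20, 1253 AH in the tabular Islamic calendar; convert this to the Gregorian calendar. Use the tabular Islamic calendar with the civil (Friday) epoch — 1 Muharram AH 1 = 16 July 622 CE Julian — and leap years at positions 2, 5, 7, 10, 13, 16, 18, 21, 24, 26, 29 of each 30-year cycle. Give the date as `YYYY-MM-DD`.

1837-12-18

Both dates share Julian Day Number 2392362; in the Gregorian calendar that is 18 December 1837 CE.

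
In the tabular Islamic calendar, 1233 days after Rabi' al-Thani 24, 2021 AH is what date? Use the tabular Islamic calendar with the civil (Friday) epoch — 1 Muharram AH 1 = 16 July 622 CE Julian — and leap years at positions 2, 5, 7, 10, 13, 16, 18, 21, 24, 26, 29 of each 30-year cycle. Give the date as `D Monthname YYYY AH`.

17 Shawwal 2024 AH

The starting date is JDN 2664373; 2664373 + 1233 = 2665606.
JDN 2665606 corresponds to 17 Shawwal 2024 AH.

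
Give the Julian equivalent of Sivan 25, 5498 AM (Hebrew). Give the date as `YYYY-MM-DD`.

1738-06-02

Both dates share Julian Day Number 2356015; in the Julian calendar that is 2 June 1738 CE.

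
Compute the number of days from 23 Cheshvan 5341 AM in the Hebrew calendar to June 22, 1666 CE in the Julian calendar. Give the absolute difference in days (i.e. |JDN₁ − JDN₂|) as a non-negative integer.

First date → JDN 2298458; second date → JDN 2329737.
The interval is |2298458 − 2329737| = 31279 days.

31279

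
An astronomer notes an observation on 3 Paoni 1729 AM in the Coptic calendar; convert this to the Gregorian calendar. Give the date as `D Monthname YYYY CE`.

10 June 2013 CE

Julian Day Number of the source date = 2456454.
Converting JDN 2456454 to the Gregorian calendar gives 10 June 2013 CE.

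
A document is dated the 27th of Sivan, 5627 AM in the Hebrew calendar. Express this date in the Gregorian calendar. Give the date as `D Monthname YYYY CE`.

30 June 1867 CE

Julian Day Number of the source date = 2403148.
Converting JDN 2403148 to the Gregorian calendar gives 30 June 1867 CE.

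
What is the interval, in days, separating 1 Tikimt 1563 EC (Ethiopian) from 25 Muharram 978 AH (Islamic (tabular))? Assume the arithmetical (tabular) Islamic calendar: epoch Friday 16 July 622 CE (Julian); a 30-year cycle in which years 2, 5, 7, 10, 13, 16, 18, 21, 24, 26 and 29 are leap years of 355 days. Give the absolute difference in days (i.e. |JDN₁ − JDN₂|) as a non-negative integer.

JDN of the first date = 2294771.
JDN of the second date = 2294680.
|2294680 − 2294771| = 91.

91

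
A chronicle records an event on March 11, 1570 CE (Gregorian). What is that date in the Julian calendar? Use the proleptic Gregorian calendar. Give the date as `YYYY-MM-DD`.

For dates in this range the Gregorian date is 10 days ahead of the Julian.
11 March 1570 Gregorian − 10 days → 1 March 1570 Julian.

1570-03-01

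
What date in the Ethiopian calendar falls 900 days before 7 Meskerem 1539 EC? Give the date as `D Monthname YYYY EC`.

The starting date is JDN 2285981; 2285981 − 900 = 2285081.
JDN 2285081 corresponds to 22 Megabit 1536 EC.

22 Megabit 1536 EC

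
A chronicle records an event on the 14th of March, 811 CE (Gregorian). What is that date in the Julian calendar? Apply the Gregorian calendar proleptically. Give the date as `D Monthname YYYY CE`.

For dates in this range the Gregorian date is 4 days ahead of the Julian.
14 March 811 Gregorian − 4 days → 10 March 811 Julian.

10 March 811 CE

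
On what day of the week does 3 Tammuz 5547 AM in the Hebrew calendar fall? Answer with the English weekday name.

Tuesday

In the Gregorian calendar this is 19 June 1787 (JDN 2373918).
Since JDN mod 7 = 1 (0 = Monday), the day is Tuesday.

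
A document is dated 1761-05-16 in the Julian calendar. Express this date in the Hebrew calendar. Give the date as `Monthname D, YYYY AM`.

Julian Day Number of the source date = 2364399.
Converting JDN 2364399 to the Hebrew calendar gives 23 Iyar 5521 AM.

Iyar 23, 5521 AM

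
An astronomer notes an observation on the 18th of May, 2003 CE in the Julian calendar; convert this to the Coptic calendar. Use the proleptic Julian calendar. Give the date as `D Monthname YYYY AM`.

The source date corresponds to 31 May 2003 in the Gregorian calendar (JDN 2452791).
That day falls on 23 Pashons 1719 AM in the Coptic calendar.

23 Pashons 1719 AM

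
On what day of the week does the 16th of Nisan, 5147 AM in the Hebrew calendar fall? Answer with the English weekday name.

Friday

This is JDN 2227754 (13 April 1387 Gregorian).
JDN 2227754 mod 7 = 4, and JDN 0 was a Monday, so this is a Friday.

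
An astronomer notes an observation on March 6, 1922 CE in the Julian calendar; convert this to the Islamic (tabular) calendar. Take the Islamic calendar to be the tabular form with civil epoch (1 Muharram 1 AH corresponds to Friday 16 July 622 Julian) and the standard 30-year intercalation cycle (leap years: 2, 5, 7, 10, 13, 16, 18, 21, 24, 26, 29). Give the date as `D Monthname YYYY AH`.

20 Rajab 1340 AH

Both dates share Julian Day Number 2423133; in the tabular Islamic calendar that is 20 Rajab 1340 AH.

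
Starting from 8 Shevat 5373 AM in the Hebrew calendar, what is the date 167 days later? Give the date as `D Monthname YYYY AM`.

27 Tammuz 5373 AM

JDN of 8 Shevat 5373 AM = 2310226.
2310226 + 167 = 2310393.
JDN 2310393 in the Hebrew calendar is 27 Tammuz 5373 AM.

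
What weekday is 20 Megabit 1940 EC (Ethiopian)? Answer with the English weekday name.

Monday

This is JDN 2432640 (29 March 1948 Gregorian).
Since JDN mod 7 = 0 (0 = Monday), the day is Monday.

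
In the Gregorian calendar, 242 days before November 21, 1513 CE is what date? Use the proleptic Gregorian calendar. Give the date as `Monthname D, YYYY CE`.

The starting date is JDN 2273996; 2273996 − 242 = 2273754.
JDN 2273754 corresponds to March 24, 1513 CE.

March 24, 1513 CE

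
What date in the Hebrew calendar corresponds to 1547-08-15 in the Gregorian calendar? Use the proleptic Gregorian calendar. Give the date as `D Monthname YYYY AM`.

Julian Day Number of the source date = 2286316.
Converting JDN 2286316 to the Hebrew calendar gives 19 Av 5307 AM.

19 Av 5307 AM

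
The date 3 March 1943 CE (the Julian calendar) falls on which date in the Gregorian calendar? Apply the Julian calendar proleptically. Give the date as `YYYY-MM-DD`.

At this point the Julian calendar is 13 days behind the Gregorian.
3 March 1943 Julian + 13 days → 16 March 1943 Gregorian.

1943-03-16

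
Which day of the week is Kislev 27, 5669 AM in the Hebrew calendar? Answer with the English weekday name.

In the Gregorian calendar this is 21 December 1908 (JDN 2418297).
Since JDN mod 7 = 0 (0 = Monday), the day is Monday.

Monday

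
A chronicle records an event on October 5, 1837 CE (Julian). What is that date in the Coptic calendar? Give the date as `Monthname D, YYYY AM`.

The source date corresponds to 17 October 1837 in the Gregorian calendar (JDN 2392300).
That day falls on 8 Paopi 1554 AM in the Coptic calendar.

Paopi 8, 1554 AM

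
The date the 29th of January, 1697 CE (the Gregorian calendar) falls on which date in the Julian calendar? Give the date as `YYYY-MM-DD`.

The Julian–Gregorian offset here is 10 days (Julian trailing).
29 January 1697 Gregorian − 10 days → 19 January 1697 Julian.

1697-01-19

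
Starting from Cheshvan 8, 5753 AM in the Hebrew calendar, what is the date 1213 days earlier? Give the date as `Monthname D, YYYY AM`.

Tammuz 7, 5749 AM

JDN of Cheshvan 8, 5753 AM = 2448931.
2448931 − 1213 = 2447718.
JDN 2447718 in the Hebrew calendar is Tammuz 7, 5749 AM.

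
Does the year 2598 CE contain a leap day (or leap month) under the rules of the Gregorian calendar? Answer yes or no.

no

2598 is not divisible by 4, so it is a common year.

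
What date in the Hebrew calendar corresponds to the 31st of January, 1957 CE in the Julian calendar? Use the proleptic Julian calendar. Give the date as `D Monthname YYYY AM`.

12 Adar I 5717 AM

The source date corresponds to 13 February 1957 in the Gregorian calendar (JDN 2435883).
That day falls on 12 Adar I 5717 AM in the Hebrew calendar.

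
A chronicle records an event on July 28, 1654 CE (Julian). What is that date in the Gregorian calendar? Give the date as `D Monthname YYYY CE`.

7 August 1654 CE

At this point the Julian calendar is 10 days behind the Gregorian.
28 July 1654 Julian + 10 days → 7 August 1654 Gregorian.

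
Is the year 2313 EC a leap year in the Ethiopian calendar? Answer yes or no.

2313 mod 4 = 1; in the Ethiopian calendar a year is leap when year mod 4 = 3, so it is a common year.

no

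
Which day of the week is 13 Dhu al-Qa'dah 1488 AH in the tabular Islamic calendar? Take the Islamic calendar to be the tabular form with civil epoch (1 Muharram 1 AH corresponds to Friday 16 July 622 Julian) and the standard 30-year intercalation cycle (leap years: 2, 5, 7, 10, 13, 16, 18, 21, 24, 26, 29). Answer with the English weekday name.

Equivalently 8 February 2066 Gregorian, JDN 2475690.
2475690 ≡ 0 (mod 7); counting from Monday = 0 gives Monday.

Monday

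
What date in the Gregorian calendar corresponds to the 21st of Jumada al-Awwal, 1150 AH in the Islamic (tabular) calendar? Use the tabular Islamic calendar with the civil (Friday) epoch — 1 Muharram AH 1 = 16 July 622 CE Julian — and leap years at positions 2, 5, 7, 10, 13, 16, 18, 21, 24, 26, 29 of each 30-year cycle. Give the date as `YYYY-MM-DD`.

Both dates share Julian Day Number 2355745; in the Gregorian calendar that is 16 September 1737 CE.

1737-09-16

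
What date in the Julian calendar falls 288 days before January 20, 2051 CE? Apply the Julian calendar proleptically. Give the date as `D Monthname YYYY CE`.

Counting 288 days back from JDN 2470205 reaches JDN 2469917, which is 7 April 2050 CE.

7 April 2050 CE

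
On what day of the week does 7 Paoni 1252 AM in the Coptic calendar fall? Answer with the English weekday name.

Thursday

This is JDN 2282234 (11 June 1536 Gregorian).
2282234 ≡ 3 (mod 7); counting from Monday = 0 gives Thursday.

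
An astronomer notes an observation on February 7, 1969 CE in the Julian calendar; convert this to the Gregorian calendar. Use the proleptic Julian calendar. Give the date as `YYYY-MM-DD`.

For dates in this range the Gregorian date is 13 days ahead of the Julian.
7 February 1969 Julian + 13 days → 20 February 1969 Gregorian.

1969-02-20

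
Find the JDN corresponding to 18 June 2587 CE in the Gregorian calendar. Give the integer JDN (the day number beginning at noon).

JDN 2451545 is 1 January 2000 CE (Gregorian); the target day is +214566 days from there, so JDN = 2666111.

2666111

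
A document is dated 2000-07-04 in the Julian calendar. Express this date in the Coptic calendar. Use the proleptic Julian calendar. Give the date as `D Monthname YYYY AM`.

10 Epip 1716 AM

The source date corresponds to 17 July 2000 in the Gregorian calendar (JDN 2451743).
That day falls on 10 Epip 1716 AM in the Coptic calendar.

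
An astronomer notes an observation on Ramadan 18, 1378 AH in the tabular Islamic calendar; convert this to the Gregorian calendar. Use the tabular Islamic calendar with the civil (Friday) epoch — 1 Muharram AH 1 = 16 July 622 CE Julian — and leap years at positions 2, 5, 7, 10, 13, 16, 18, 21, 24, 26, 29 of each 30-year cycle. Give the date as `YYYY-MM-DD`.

Both dates share Julian Day Number 2436656; in the Gregorian calendar that is 28 March 1959 CE.

1959-03-28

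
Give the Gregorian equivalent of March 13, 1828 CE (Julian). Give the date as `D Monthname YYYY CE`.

25 March 1828 CE

At this point the Julian calendar is 12 days behind the Gregorian.
13 March 1828 Julian + 12 days → 25 March 1828 Gregorian.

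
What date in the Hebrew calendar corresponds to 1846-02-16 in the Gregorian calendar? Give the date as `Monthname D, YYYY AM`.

Shevat 20, 5606 AM

Julian Day Number of the source date = 2395344.
Converting JDN 2395344 to the Hebrew calendar gives 20 Shevat 5606 AM.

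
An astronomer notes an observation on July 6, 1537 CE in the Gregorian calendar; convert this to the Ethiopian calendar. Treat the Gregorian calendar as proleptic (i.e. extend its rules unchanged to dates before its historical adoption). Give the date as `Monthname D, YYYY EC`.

Hamle 2, 1529 EC

Both dates share Julian Day Number 2282624; in the Ethiopian calendar that is 2 Hamle 1529 EC.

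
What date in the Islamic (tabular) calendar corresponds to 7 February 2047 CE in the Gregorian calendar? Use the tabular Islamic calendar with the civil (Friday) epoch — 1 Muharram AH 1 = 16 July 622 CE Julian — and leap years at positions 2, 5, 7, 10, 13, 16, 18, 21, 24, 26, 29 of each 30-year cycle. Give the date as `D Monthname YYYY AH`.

11 Rabi' al-Thani 1469 AH

Julian Day Number of the source date = 2468749.
Converting JDN 2468749 to the tabular Islamic calendar gives 11 Rabi' al-Thani 1469 AH.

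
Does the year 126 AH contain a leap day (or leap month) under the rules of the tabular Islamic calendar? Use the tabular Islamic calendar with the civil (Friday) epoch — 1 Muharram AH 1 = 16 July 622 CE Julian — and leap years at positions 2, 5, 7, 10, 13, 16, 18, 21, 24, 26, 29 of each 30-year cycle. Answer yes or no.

no

Year 126 AH is year 6 of its 30-year cycle; leap positions are 2, 5, 7, 10, 13, 16, 18, 21, 24, 26, 29, so it is a common year (354 days).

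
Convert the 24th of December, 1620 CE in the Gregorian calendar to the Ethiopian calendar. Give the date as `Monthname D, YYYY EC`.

Julian Day Number of the source date = 2313111.
Converting JDN 2313111 to the Ethiopian calendar gives 18 Tahsas 1613 EC.

Tahsas 18, 1613 EC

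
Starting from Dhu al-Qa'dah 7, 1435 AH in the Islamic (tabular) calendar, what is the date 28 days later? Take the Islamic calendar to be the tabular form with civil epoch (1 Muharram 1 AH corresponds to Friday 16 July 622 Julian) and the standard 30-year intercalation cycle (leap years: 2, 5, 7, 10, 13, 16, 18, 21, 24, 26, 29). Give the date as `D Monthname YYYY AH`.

The starting date is JDN 2456903; 2456903 + 28 = 2456931.
JDN 2456931 corresponds to 5 Dhu al-Hijjah 1435 AH.

5 Dhu al-Hijjah 1435 AH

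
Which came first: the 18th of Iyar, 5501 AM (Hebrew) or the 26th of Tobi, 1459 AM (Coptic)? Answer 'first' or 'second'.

First date → JDN 2357071; second date → JDN 2357709.
JDN 2357071 < JDN 2357709, so the first date is earlier.

first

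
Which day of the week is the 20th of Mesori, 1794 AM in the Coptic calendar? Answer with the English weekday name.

This is JDN 2480272 (26 August 2078 Gregorian).
JDN 2480272 mod 7 = 4, and JDN 0 was a Monday, so this is a Friday.

Friday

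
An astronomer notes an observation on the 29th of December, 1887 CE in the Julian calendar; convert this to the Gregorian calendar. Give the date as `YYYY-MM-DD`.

1888-01-10

For dates in this range the Gregorian date is 12 days ahead of the Julian.
29 December 1887 Julian + 12 days → 10 January 1888 Gregorian.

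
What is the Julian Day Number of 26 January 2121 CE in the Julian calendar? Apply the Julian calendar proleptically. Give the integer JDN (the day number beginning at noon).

2495779

Equivalently 9 February 2121 (Gregorian).
JDN 2400001 is 17 November 1858 CE (Gregorian), MJD 0; the target day is +95778 days from there, so JDN = 2495779.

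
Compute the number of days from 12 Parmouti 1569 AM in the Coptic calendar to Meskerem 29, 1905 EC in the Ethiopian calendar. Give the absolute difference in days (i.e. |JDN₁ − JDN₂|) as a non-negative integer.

21722

JDN of the first date = 2397963.
JDN of the second date = 2419685.
|2419685 − 2397963| = 21722.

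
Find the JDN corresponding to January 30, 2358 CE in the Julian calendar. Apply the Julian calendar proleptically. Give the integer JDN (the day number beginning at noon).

2582347

In the Gregorian calendar the same day is 15 February 2358.
JDN 2299161 is 15 October 1582 CE (Gregorian); the target day is +283186 days from there, so JDN = 2582347.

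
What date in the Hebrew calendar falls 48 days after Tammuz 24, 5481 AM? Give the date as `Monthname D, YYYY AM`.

Elul 13, 5481 AM

The starting date is JDN 2349842; 2349842 + 48 = 2349890.
JDN 2349890 corresponds to Elul 13, 5481 AM.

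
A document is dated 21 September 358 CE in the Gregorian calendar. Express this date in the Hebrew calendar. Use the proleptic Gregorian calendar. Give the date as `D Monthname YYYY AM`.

29 Elul 4118 AM

Julian Day Number of the source date = 1852080.
Converting JDN 1852080 to the Hebrew calendar gives 29 Elul 4118 AM.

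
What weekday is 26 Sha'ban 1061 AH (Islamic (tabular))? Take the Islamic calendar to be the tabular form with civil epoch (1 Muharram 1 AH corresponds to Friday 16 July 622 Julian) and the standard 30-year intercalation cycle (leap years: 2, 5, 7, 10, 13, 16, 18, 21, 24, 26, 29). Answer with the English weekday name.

This is JDN 2324301 (14 August 1651 Gregorian).
Since JDN mod 7 = 0 (0 = Monday), the day is Monday.

Monday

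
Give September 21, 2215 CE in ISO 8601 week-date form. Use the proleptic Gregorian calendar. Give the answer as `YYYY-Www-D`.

The weekday is Thursday (ISO weekday 4).
That Thursday belongs to ISO week 38 of ISO year 2215.

2215-W38-4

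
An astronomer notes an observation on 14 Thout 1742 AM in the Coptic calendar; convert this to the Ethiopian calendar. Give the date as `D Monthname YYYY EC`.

14 Meskerem 2018 EC

Julian Day Number of the source date = 2460943.
Converting JDN 2460943 to the Ethiopian calendar gives 14 Meskerem 2018 EC.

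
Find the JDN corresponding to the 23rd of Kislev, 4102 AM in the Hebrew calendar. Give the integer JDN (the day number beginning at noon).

Equivalently 20 November 341 (proleptic Gregorian).
JDN 2451545 is 1 January 2000 CE (Gregorian); the target day is −605614 days from there, so JDN = 1845931.

1845931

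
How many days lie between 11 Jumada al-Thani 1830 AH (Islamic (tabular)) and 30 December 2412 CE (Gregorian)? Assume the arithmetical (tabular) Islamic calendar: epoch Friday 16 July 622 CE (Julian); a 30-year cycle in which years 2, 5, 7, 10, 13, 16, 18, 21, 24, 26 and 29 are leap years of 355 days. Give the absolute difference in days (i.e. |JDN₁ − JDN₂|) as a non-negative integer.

5654

First date → JDN 2596735; second date → JDN 2602389.
The interval is |2596735 − 2602389| = 5654 days.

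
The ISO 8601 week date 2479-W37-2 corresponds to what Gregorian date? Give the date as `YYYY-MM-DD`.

ISO week 1 of 2479 is the week containing the first Thursday of 2479.
Week 37, day 2 (Tuesday) lands on 2479-09-12.

2479-09-12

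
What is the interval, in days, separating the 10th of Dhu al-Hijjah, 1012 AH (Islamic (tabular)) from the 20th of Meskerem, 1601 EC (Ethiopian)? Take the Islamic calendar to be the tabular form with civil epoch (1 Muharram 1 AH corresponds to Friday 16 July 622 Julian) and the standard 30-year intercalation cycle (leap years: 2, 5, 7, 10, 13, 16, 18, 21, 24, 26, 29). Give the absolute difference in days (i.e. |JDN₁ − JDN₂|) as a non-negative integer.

1601

JDN of the first date = 2307039.
JDN of the second date = 2308640.
|2308640 − 2307039| = 1601.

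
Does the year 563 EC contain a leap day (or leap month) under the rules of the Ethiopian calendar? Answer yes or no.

yes

563 mod 4 = 3; in the Ethiopian calendar a year is leap when year mod 4 = 3, so it is a leap year.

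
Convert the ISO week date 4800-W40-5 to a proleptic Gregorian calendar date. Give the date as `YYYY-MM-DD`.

4800-10-06

ISO week 1 of 4800 is the week containing the first Thursday of 4800.
Week 40, day 5 (Friday) lands on 4800-10-06.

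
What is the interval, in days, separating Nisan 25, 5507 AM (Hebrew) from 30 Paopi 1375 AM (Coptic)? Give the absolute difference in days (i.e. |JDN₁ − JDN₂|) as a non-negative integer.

32291

JDN of the first date = 2359233.
JDN of the second date = 2326942.
|2326942 − 2359233| = 32291.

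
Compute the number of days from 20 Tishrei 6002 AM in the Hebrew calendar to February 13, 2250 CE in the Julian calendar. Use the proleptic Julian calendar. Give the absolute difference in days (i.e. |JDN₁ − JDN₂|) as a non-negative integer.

First date → JDN 2539837; second date → JDN 2542914.
The interval is |2539837 − 2542914| = 3077 days.

3077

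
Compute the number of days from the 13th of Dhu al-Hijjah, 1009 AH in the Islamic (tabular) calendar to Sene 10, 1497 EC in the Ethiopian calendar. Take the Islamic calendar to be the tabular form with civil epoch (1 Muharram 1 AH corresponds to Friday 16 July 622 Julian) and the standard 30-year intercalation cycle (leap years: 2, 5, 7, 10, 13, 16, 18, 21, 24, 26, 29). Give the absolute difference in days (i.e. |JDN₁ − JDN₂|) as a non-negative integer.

35065

First date → JDN 2305979; second date → JDN 2270914.
The interval is |2305979 − 2270914| = 35065 days.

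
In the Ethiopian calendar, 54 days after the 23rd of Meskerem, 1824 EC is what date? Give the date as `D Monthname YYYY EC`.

Counting 54 days forward from JDN 2390094 reaches JDN 2390148, which is 17 Hidar 1824 EC.

17 Hidar 1824 EC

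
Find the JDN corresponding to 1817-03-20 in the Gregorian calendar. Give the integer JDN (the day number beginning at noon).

JDN 2299161 is 15 October 1582 CE (Gregorian); the target day is +85623 days from there, so JDN = 2384784.

2384784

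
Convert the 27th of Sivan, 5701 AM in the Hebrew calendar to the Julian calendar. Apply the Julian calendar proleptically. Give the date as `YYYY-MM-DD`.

Julian Day Number of the source date = 2430168.
Converting JDN 2430168 to the Julian calendar gives 9 June 1941 CE.

1941-06-09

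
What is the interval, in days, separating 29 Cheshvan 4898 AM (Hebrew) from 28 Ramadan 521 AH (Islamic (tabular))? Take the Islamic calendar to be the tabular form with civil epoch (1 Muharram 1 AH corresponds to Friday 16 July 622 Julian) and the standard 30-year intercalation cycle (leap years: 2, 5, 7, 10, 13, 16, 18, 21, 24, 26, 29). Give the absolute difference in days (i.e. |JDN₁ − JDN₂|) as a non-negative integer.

JDN of the first date = 2136666.
JDN of the second date = 2132974.
|2132974 − 2136666| = 3692.

3692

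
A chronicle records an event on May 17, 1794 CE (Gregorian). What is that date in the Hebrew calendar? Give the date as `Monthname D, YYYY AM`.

Iyar 17, 5554 AM

Julian Day Number of the source date = 2376442.
Converting JDN 2376442 to the Hebrew calendar gives 17 Iyar 5554 AM.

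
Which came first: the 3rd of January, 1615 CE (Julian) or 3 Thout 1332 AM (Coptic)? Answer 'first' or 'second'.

First date → JDN 2310939; second date → JDN 2311180.
JDN 2310939 < JDN 2311180, so the first date is earlier.

first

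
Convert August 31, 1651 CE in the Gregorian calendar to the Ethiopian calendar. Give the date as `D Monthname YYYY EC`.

Julian Day Number of the source date = 2324318.
Converting JDN 2324318 to the Ethiopian calendar gives 28 Nehase 1643 EC.

28 Nehase 1643 EC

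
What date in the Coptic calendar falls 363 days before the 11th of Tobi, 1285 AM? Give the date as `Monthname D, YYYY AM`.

Tobi 13, 1284 AM

The starting date is JDN 2294141; 2294141 − 363 = 2293778.
JDN 2293778 corresponds to Tobi 13, 1284 AM.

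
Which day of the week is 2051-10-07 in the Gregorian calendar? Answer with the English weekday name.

2470452 ≡ 5 (mod 7); counting from Monday = 0 gives Saturday.

Saturday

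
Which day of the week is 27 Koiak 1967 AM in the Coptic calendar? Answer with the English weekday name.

In the Gregorian calendar this is 7 January 2251 (JDN 2543227).
2543227 ≡ 1 (mod 7); counting from Monday = 0 gives Tuesday.

Tuesday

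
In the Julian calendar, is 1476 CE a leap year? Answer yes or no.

1476 mod 4 = 0, so it is a leap year in the Julian calendar.

yes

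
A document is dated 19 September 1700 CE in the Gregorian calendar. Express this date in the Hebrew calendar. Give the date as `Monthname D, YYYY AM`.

Julian Day Number of the source date = 2342234.
Converting JDN 2342234 to the Hebrew calendar gives 6 Tishrei 5461 AM.

Tishrei 6, 5461 AM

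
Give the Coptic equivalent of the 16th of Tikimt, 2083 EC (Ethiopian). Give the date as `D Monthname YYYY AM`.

Julian Day Number of the source date = 2484716.
Converting JDN 2484716 to the Coptic calendar gives 16 Paopi 1807 AM.

16 Paopi 1807 AM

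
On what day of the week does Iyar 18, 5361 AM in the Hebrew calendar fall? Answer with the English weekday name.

Sunday

This is JDN 2305953 (20 May 1601 Gregorian).
2305953 ≡ 6 (mod 7); counting from Monday = 0 gives Sunday.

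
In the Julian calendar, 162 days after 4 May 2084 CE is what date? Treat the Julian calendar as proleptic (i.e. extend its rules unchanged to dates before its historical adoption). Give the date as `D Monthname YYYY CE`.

Counting 162 days forward from JDN 2482363 reaches JDN 2482525, which is 13 October 2084 CE.

13 October 2084 CE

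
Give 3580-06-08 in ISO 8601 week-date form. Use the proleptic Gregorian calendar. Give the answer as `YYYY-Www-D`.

The weekday is Sunday (ISO weekday 7).
That Sunday belongs to ISO week 23 of ISO year 3580.

3580-W23-7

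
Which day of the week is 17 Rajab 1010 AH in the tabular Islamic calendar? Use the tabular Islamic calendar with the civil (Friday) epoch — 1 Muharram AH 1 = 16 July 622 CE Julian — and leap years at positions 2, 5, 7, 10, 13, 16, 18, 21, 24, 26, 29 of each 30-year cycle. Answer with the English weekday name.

Friday

This is JDN 2306189 (11 January 1602 Gregorian).
Since JDN mod 7 = 4 (0 = Monday), the day is Friday.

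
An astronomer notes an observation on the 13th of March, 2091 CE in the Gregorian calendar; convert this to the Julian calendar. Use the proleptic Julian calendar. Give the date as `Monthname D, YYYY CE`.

February 28, 2091 CE

For dates in this range the Gregorian date is 13 days ahead of the Julian.
13 March 2091 Gregorian − 13 days → 28 February 2091 Julian.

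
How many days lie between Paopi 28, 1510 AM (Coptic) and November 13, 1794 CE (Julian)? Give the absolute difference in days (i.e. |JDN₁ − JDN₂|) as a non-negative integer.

First date → JDN 2376249; second date → JDN 2376633.
The interval is |2376249 − 2376633| = 384 days.

384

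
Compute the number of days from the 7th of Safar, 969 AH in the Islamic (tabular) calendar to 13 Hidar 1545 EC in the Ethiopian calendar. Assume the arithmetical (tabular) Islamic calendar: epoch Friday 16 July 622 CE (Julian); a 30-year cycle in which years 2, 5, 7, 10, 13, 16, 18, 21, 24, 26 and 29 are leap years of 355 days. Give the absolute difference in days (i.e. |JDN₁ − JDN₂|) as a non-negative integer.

JDN of the first date = 2291503.
JDN of the second date = 2288239.
|2288239 − 2291503| = 3264.

3264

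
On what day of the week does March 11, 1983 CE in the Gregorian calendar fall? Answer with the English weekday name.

Friday

2445405 ≡ 4 (mod 7); counting from Monday = 0 gives Friday.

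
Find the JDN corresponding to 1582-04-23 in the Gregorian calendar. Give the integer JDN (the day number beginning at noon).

2298986

JDN 2400001 is 17 November 1858 CE (Gregorian), MJD 0; the target day is −101015 days from there, so JDN = 2298986.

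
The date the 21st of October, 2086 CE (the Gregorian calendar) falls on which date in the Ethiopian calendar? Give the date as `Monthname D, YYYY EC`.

Tikimt 11, 2079 EC

Both dates share Julian Day Number 2483250; in the Ethiopian calendar that is 11 Tikimt 2079 EC.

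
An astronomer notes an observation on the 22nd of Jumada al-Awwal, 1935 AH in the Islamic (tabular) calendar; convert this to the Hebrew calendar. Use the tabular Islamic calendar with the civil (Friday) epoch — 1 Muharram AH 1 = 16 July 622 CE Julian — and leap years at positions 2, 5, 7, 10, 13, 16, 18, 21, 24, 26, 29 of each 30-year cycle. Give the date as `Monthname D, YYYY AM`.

Julian Day Number of the source date = 2633924.
Converting JDN 2633924 to the Hebrew calendar gives 23 Nisan 6259 AM.

Nisan 23, 6259 AM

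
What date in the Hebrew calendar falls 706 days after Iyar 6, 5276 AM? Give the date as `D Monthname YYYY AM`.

Counting 706 days forward from JDN 2274875 reaches JDN 2275581, which is 3 Nisan 5278 AM.

3 Nisan 5278 AM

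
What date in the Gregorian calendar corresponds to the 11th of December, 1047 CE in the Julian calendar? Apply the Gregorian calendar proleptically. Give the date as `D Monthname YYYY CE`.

For dates in this range the Gregorian date is 6 days ahead of the Julian.
11 December 1047 Julian + 6 days → 17 December 1047 Gregorian.

17 December 1047 CE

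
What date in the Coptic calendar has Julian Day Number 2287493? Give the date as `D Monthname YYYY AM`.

JDN 2287493 is 4 November 1550 in the proleptic Gregorian calendar.
In the Coptic calendar that day is 28 Paopi 1267 AM.

28 Paopi 1267 AM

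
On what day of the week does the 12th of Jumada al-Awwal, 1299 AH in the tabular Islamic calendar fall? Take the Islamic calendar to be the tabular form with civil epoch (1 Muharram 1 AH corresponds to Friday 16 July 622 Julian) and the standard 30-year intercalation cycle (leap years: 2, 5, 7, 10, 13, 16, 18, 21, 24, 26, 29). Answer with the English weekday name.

Saturday

In the Gregorian calendar this is 1 April 1882 (JDN 2408537).
Since JDN mod 7 = 5 (0 = Monday), the day is Saturday.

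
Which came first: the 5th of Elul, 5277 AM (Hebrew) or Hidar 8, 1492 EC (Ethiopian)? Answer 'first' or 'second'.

First date → JDN 2275377; second date → JDN 2268876.
JDN 2268876 < JDN 2275377, so the second date is earlier.

second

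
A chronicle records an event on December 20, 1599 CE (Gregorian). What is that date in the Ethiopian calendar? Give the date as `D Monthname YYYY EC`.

Both dates share Julian Day Number 2305436; in the Ethiopian calendar that is 13 Tahsas 1592 EC.

13 Tahsas 1592 EC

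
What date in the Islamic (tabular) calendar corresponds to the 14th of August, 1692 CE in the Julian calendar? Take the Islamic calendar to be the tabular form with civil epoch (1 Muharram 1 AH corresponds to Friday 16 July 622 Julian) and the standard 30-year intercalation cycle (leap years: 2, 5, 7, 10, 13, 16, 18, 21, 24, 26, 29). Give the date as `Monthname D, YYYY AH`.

Dhu al-Hijjah 11, 1103 AH

Julian Day Number of the source date = 2339287.
Converting JDN 2339287 to the tabular Islamic calendar gives 11 Dhu al-Hijjah 1103 AH.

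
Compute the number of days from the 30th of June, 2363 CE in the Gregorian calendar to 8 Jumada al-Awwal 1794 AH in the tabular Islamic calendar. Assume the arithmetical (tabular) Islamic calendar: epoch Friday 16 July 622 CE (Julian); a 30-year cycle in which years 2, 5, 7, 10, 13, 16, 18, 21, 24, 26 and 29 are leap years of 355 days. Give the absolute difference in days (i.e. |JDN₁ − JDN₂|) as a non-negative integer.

JDN of the first date = 2584308.
JDN of the second date = 2583944.
|2583944 − 2584308| = 364.

364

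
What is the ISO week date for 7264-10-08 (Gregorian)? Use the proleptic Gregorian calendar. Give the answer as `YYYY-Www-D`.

7264-W41-3

The weekday is Wednesday (ISO weekday 3).
That Wednesday belongs to ISO week 41 of ISO year 7264.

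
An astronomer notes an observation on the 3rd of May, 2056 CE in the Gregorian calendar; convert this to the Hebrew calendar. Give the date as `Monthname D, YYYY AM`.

Both dates share Julian Day Number 2472122; in the Hebrew calendar that is 17 Iyar 5816 AM.

Iyar 17, 5816 AM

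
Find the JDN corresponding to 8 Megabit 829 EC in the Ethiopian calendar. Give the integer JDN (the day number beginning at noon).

Equivalently 8 March 837 (proleptic Gregorian).
JDN 2451545 is 1 January 2000 CE (Gregorian); the target day is −424710 days from there, so JDN = 2026835.

2026835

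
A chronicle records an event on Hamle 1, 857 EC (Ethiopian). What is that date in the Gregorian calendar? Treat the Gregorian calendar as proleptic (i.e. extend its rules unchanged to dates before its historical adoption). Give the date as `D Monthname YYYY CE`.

29 June 865 CE

Julian Day Number of the source date = 2037175.
Converting JDN 2037175 to the Gregorian calendar gives 29 June 865 CE.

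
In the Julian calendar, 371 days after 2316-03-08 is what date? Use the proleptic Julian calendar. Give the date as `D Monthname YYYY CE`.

14 March 2317 CE

The starting date is JDN 2567044; 2567044 + 371 = 2567415.
JDN 2567415 corresponds to 14 March 2317 CE.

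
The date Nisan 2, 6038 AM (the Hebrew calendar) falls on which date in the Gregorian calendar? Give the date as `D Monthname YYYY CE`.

Julian Day Number of the source date = 2553168.
Converting JDN 2553168 to the Gregorian calendar gives 27 March 2278 CE.

27 March 2278 CE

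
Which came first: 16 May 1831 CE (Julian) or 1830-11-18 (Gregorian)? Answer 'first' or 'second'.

second

First date → JDN 2389966; second date → JDN 2389775.
JDN 2389775 < JDN 2389966, so the second date is earlier.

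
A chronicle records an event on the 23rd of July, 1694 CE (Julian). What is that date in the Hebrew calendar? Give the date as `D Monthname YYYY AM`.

11 Av 5454 AM

Julian Day Number of the source date = 2339995.
Converting JDN 2339995 to the Hebrew calendar gives 11 Av 5454 AM.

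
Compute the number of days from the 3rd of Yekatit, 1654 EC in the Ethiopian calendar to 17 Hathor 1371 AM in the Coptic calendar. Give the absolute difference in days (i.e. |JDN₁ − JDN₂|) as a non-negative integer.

First date → JDN 2328131; second date → JDN 2325498.
The interval is |2328131 − 2325498| = 2633 days.

2633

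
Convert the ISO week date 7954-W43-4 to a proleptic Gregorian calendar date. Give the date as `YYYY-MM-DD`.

ISO week 1 of 7954 is the week containing the first Thursday of 7954.
Week 43, day 4 (Thursday) lands on 7954-10-28.

7954-10-28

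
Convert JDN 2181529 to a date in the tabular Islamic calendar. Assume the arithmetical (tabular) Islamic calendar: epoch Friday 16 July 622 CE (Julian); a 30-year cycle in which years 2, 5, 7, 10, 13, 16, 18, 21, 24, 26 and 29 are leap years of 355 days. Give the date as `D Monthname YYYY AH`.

The proleptic Gregorian equivalent of JDN 2181529 is 20 September 1260.
In the tabular Islamic calendar that day is 5 Shawwal 658 AH.

5 Shawwal 658 AH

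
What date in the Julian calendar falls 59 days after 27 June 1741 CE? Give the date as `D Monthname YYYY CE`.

25 August 1741 CE

The starting date is JDN 2357136; 2357136 + 59 = 2357195.
JDN 2357195 corresponds to 25 August 1741 CE.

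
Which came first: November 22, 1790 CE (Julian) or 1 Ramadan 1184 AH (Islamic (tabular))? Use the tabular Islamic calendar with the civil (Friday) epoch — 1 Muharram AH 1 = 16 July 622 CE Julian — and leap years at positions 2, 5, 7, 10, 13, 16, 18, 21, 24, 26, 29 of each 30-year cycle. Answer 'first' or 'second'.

second

The two dates have Julian Day Numbers 2375181 and 2367892 respectively.
Since 2367892 < 2375181, the second date comes first.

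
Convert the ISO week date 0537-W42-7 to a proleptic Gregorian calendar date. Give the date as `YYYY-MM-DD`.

0537-10-20

ISO week 1 of 537 is the week containing the first Thursday of 537.
Week 42, day 7 (Sunday) lands on 0537-10-20.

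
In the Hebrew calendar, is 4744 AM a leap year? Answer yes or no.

no

Hebrew year 4744 is year 13 of its 19-year Metonic cycle; leap years are at positions 3, 6, 8, 11, 14, 17, 19, so it is a common year (12 months).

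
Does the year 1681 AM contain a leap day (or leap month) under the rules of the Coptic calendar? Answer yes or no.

1681 mod 4 = 1; in the Coptic calendar a year is leap when year mod 4 = 3, so it is a common year.

no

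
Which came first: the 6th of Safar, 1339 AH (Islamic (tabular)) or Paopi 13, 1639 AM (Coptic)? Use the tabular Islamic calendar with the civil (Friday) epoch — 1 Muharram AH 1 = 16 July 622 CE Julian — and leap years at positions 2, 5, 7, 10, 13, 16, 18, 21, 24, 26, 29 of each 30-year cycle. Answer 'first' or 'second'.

first

The two dates have Julian Day Numbers 2422618 and 2423351 respectively.
Since 2422618 < 2423351, the first date comes first.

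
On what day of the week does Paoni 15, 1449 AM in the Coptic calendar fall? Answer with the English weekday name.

Saturday

In the Gregorian calendar this is 20 June 1733 (JDN 2354196).
2354196 ≡ 5 (mod 7); counting from Monday = 0 gives Saturday.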